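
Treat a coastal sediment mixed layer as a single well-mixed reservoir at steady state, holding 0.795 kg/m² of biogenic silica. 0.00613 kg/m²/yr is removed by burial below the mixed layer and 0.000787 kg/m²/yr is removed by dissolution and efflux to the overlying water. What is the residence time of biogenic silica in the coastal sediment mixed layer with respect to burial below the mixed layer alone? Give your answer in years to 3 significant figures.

Residence time with respect to a single sink: τ = M / F_sink.
τ = 0.795 / 0.00613 = 129.7 yr.

130 yr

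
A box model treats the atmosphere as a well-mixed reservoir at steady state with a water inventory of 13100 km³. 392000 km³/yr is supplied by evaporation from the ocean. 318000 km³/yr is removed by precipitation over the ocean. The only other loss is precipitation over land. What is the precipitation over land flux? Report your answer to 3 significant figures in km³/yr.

At steady state ΣF_in = ΣF_out.
ΣF_in = 392000 km³/yr.
Precipitation over land flux = ΣF_in − (318000) = 392000 − 318000 = 74000 km³/yr.

74000 km³/yr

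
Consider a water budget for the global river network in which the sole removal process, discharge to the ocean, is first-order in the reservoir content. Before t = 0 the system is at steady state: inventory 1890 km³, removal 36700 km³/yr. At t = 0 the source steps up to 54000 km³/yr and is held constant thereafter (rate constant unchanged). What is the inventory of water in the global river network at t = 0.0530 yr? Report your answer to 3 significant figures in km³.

τ = M₀/F₀ = 1890/36700 = 0.05150 yr; rate constant k = 1/τ.
New steady state M_∞ = F₁/k = F₁·τ = 54000 × 0.05150 = 2780.9 km³.
M(t) = M_∞ + (M₀ − M_∞)·e^(−t/τ); t/τ = 0.0530/0.05150 = 1.029, so e^(−t/τ) = 0.3573.
M(t) = 2780.9 − 890.9 × 0.3573 = 2462.6 km³.

2460 km³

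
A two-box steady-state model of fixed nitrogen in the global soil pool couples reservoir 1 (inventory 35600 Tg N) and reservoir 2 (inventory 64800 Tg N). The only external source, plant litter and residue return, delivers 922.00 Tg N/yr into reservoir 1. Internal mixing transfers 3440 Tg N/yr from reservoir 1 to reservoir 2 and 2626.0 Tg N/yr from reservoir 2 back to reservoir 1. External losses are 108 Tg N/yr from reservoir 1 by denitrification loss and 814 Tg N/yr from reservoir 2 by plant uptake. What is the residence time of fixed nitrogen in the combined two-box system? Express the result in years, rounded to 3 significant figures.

Treat the two boxes together as one reservoir: the mixing fluxes between them are internal recycling, so τ = ΣM / Σ(external losses).
M_total = 35600 + 64800 = 100400 Tg N.
ΣF_external_out = 108 + 814 = 922.00 Tg N/yr.
τ = M_total / ΣF_ext = 100400 / 922.00 = 108.9 yr.

109 yr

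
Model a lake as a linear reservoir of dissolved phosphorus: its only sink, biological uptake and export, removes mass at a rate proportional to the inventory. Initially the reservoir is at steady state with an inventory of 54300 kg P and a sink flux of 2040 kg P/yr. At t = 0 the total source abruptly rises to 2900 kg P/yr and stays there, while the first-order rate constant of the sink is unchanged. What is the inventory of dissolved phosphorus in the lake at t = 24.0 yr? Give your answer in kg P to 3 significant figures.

67900 kg P

The sink rate constant is k = F₀/M₀ = 2040/54300 = 0.03757 yr⁻¹.
Solving dM/dt = F₁ − kM with M(0) = M₀ gives M(t) = F₁/k + (M₀ − F₁/k)·e^(−kt).
F₁/k = 2900/0.03757 = 77191 kg P; kt = 0.03757 × 24.0 = 0.9017, e^(−kt) = 0.4059.
M(24.0) = 77191 + (54300 − 77191) × 0.4059 = 77191 − 9291 = 67900 kg P.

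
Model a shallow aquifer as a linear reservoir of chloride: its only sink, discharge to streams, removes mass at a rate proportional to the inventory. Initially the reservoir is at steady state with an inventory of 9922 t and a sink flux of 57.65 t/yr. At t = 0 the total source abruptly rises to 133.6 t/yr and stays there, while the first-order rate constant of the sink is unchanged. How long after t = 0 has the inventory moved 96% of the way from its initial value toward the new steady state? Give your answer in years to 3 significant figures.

τ = M₀/F₀ = 9922/57.65 = 172.1 yr.
The remaining gap fraction is e^(−t/τ); 96% covered ⇒ e^(−t/τ) = 0.0400.
t = −τ ln(0.0400) = 172.1 × 3.219 = 554.0 yr.

554 yr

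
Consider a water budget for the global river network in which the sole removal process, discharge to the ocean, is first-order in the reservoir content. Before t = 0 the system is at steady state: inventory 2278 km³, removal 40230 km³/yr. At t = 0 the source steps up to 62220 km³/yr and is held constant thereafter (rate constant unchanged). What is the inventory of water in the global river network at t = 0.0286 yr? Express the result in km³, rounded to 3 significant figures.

τ = M₀/F₀ = 2278/40230 = 0.05662 yr; rate constant k = 1/τ.
New steady state M_∞ = F₁/k = F₁·τ = 62220 × 0.05662 = 3523.2 km³.
M(t) = M_∞ + (M₀ − M_∞)·e^(−t/τ); t/τ = 0.0286/0.05662 = 0.5051, so e^(−t/τ) = 0.6035.
M(t) = 3523.2 − 1245 × 0.6035 = 2771.8 km³.

2770 km³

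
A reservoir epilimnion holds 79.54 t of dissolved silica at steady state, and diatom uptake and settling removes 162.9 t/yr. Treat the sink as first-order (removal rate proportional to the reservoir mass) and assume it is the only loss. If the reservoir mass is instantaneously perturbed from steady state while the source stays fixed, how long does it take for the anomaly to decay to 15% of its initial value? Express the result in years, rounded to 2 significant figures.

For a linear reservoir the anomaly decays as exp(−t/τ) with τ = M/F = 79.54/162.9 = 0.4883 yr.
exp(−t/τ) = 0.15 ⇒ t = −τ ln(0.15) = 0.4883 × 1.897 = 0.9263 yr.

0.93 yr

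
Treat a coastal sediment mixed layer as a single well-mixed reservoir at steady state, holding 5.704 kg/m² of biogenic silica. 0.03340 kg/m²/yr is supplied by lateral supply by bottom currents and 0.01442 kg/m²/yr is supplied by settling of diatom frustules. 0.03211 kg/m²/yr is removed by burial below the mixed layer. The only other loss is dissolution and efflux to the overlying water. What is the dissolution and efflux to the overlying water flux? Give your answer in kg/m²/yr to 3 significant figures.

At steady state ΣF_in = ΣF_out.
ΣF_in = 0.03340 + 0.01442 = 0.047820 kg/m²/yr.
Dissolution and efflux to the overlying water flux = ΣF_in − (0.03211) = 0.047820 − 0.03211 = 0.01571 kg/m²/yr.

0.0157 kg/m²/yr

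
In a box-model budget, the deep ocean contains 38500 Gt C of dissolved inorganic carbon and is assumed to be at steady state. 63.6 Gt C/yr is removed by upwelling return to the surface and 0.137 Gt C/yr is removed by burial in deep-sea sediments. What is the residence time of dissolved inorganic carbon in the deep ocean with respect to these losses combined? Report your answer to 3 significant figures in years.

Total removal = 63.60 + 0.1370 = 63.737 Gt C/yr.
τ = M / ΣF_out = 38500 / 63.737 = 604.0 yr.

604 yr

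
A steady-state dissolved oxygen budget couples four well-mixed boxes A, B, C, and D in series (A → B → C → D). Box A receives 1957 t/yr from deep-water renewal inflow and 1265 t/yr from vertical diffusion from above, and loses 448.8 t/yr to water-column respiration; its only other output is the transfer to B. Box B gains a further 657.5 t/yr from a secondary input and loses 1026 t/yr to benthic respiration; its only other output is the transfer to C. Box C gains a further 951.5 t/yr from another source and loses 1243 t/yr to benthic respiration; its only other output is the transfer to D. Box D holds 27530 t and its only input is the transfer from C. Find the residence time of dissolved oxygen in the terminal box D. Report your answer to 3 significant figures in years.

Box A: F(A→B) = (1957 + 1265) − 448.8 = 2773.2 t/yr.
Box B: F(B→C) = (2773.2 + 657.5) − 1026 = 2404.7 t/yr.
Box C: F(C→D) = (2404.7 + 951.5) − 1243 = 2113.2 t/yr.
Box D throughput = its input = 2113.2 t/yr; τ = 27530 / 2113.2 = 13.03 yr.

13.0 yr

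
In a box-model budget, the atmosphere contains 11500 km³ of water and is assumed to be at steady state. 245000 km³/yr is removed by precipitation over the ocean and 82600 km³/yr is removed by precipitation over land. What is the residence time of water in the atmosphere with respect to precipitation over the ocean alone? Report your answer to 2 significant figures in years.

0.047 yr

Residence time with respect to a single sink: τ = M / F_sink.
τ = 11500 / 245000 = 0.04694 yr.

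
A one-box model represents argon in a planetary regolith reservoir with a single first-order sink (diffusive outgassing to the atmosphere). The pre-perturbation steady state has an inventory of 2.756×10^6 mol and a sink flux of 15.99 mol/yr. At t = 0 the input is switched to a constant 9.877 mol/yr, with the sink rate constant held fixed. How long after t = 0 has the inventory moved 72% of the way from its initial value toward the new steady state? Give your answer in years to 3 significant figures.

219000 yr

τ = M₀/F₀ = 2.756×10^6/15.99 = 172400 yr.
The remaining gap fraction is e^(−t/τ); 72% covered ⇒ e^(−t/τ) = 0.280.
t = −τ ln(0.280) = 172400 × 1.273 = 219400 yr.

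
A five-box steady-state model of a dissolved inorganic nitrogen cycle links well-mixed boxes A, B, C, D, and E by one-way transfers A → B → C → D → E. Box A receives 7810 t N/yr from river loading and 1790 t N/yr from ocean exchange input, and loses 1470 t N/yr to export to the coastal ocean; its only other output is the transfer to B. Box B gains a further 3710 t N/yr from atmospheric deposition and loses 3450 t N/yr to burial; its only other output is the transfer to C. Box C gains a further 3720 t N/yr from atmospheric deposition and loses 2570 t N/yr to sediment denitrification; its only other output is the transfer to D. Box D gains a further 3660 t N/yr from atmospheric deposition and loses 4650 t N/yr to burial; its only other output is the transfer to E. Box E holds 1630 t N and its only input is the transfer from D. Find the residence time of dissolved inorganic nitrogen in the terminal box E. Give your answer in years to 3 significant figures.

Box A: F(A→B) = (7810 + 1790) − 1470 = 8130.0 t N/yr.
Box B: F(B→C) = (8130.0 + 3710) − 3450 = 8390.0 t N/yr.
Box C: F(C→D) = (8390.0 + 3720) − 2570 = 9540.0 t N/yr.
Box D: F(D→E) = (9540.0 + 3660) − 4650 = 8550.0 t N/yr.
Box E throughput = its input = 8550.0 t N/yr; τ = 1630 / 8550.0 = 0.1906 yr.

0.191 yr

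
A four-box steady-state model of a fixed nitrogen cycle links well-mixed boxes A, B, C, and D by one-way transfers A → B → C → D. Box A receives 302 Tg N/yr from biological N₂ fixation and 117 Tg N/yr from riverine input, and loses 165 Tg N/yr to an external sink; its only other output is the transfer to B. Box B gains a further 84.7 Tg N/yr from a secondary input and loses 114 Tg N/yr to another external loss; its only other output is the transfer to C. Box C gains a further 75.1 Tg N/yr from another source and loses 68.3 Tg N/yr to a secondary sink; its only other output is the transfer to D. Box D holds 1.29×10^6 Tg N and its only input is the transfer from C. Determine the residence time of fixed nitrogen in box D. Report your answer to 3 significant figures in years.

5570 yr

Box A: F(A→B) = (302 + 117) − 165 = 254.00 Tg N/yr.
Box B: F(B→C) = (254.00 + 84.7) − 114 = 224.70 Tg N/yr.
Box C: F(C→D) = (224.70 + 75.1) − 68.3 = 231.50 Tg N/yr.
Box D throughput = its input = 231.50 Tg N/yr; τ = 1.29×10^6 / 231.50 = 5572 yr.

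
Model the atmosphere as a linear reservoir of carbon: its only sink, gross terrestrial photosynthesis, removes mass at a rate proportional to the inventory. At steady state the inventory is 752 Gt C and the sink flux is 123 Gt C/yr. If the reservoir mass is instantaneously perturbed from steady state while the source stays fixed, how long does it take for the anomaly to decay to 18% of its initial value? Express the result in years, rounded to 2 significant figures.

10 yr

For a linear reservoir the anomaly decays as exp(−t/τ) with τ = M/F = 752/123 = 6.114 yr.
exp(−t/τ) = 0.18 ⇒ t = −τ ln(0.18) = 6.114 × 1.715 = 10.48 yr.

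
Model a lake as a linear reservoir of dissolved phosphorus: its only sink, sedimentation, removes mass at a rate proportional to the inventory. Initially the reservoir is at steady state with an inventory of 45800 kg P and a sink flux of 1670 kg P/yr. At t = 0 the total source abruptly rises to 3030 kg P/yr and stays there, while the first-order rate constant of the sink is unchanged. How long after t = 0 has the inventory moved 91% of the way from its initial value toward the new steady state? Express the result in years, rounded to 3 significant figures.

66.0 yr

τ = M₀/F₀ = 45800/1670 = 27.43 yr.
The remaining gap fraction is e^(−t/τ); 91% covered ⇒ e^(−t/τ) = 0.0900.
t = −τ ln(0.0900) = 27.43 × 2.408 = 66.04 yr.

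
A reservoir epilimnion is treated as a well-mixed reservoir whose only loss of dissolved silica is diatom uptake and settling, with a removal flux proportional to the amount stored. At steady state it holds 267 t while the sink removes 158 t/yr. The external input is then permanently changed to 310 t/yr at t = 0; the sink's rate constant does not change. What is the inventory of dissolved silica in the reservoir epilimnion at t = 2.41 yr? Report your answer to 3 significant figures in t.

The sink rate constant is k = F₀/M₀ = 158/267 = 0.5918 yr⁻¹.
Solving dM/dt = F₁ − kM with M(0) = M₀ gives M(t) = F₁/k + (M₀ − F₁/k)·e^(−kt).
F₁/k = 310/0.5918 = 523.86 t; kt = 0.5918 × 2.41 = 1.426, e^(−kt) = 0.2402.
M(2.41) = 523.86 + (267 − 523.86) × 0.2402 = 523.86 − 61.71 = 462.15 t.

462 t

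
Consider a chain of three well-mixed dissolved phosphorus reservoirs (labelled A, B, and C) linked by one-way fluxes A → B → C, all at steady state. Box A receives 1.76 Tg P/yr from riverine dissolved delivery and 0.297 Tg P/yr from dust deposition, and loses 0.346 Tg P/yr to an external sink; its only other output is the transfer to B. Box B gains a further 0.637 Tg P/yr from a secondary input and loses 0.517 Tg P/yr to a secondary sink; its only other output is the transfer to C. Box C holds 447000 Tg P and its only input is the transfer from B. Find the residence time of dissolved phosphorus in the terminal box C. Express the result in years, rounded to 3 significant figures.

Box A: F(A→B) = (1.76 + 0.297) − 0.346 = 1.7110 Tg P/yr.
Box B: F(B→C) = (1.7110 + 0.637) − 0.517 = 1.8310 Tg P/yr.
Box C throughput = its input = 1.8310 Tg P/yr; τ = 447000 / 1.8310 = 244100 yr.

244000 yr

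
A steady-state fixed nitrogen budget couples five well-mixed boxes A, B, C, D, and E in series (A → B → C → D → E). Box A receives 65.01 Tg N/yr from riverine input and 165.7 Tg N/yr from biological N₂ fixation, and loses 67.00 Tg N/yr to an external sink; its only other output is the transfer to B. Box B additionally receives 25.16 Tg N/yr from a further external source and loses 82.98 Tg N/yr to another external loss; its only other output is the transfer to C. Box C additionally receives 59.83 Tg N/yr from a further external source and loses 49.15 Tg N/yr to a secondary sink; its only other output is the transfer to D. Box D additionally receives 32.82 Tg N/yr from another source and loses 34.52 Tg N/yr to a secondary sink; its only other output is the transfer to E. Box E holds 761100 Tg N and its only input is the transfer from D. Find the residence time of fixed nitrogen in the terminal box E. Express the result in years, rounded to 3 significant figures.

6630 yr

Box A: F(A→B) = (65.01 + 165.7) − 67.00 = 163.71 Tg N/yr.
Box B: F(B→C) = (163.71 + 25.16) − 82.98 = 105.89 Tg N/yr.
Box C: F(C→D) = (105.89 + 59.83) − 49.15 = 116.57 Tg N/yr.
Box D: F(D→E) = (116.57 + 32.82) − 34.52 = 114.87 Tg N/yr.
Box E throughput = its input = 114.87 Tg N/yr; τ = 761100 / 114.87 = 6626 yr.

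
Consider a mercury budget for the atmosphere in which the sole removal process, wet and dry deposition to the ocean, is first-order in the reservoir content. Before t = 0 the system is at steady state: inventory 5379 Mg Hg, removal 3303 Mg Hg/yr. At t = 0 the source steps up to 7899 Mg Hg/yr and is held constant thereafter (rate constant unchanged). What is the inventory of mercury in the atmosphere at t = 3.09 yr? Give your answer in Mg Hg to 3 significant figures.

11700 Mg Hg

τ = M₀/F₀ = 5379/3303 = 1.629 yr; rate constant k = 1/τ.
New steady state M_∞ = F₁/k = F₁·τ = 7899 × 1.629 = 12864 Mg Hg.
M(t) = M_∞ + (M₀ − M_∞)·e^(−t/τ); t/τ = 3.09/1.629 = 1.897, so e^(−t/τ) = 0.1500.
M(t) = 12864 − 7485 × 0.1500 = 11741 Mg Hg.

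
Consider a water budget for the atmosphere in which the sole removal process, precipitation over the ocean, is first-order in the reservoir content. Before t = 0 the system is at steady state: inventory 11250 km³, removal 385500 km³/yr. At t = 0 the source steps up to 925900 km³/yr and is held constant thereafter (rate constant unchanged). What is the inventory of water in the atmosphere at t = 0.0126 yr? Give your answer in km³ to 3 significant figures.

The sink rate constant is k = F₀/M₀ = 385500/11250 = 34.27 yr⁻¹.
Solving dM/dt = F₁ − kM with M(0) = M₀ gives M(t) = F₁/k + (M₀ − F₁/k)·e^(−kt).
F₁/k = 925900/34.27 = 27020 km³; kt = 34.27 × 0.0126 = 0.4318, e^(−kt) = 0.6494.
M(0.0126) = 27020 + (11250 − 27020) × 0.6494 = 27020 − 10240 = 16780 km³.

16800 km³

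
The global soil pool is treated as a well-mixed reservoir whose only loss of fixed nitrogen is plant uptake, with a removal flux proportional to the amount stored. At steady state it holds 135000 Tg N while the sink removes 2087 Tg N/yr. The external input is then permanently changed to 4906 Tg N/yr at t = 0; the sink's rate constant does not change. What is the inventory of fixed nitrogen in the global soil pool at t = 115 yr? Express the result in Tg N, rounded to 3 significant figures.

287000 Tg N

τ = M₀/F₀ = 135000/2087 = 64.69 yr; rate constant k = 1/τ.
New steady state M_∞ = F₁/k = F₁·τ = 4906 × 64.69 = 317350 Tg N.
M(t) = M_∞ + (M₀ − M_∞)·e^(−t/τ); t/τ = 115/64.69 = 1.778, so e^(−t/τ) = 0.1690.
M(t) = 317350 − 182400 × 0.1690 = 286530 Tg N.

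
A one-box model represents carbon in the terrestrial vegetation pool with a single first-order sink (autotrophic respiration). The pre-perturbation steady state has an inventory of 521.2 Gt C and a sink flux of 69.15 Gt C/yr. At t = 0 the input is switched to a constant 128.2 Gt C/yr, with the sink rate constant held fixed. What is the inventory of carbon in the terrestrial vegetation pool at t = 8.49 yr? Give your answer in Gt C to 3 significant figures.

822 Gt C

The sink rate constant is k = F₀/M₀ = 69.15/521.2 = 0.1327 yr⁻¹.
Solving dM/dt = F₁ − kM with M(0) = M₀ gives M(t) = F₁/k + (M₀ − F₁/k)·e^(−kt).
F₁/k = 128.2/0.1327 = 966.27 Gt C; kt = 0.1327 × 8.49 = 1.126, e^(−kt) = 0.3242.
M(8.49) = 966.27 + (521.2 − 966.27) × 0.3242 = 966.27 − 144.3 = 821.98 Gt C.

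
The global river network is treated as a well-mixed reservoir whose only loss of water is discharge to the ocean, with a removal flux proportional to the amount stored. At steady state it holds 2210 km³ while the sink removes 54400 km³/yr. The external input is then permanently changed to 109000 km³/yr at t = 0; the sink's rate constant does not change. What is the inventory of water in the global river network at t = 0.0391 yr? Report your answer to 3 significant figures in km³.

3580 km³

τ = M₀/F₀ = 2210/54400 = 0.04063 yr; rate constant k = 1/τ.
New steady state M_∞ = F₁/k = F₁·τ = 109000 × 0.04063 = 4428.1 km³.
M(t) = M_∞ + (M₀ − M_∞)·e^(−t/τ); t/τ = 0.0391/0.04063 = 0.9625, so e^(−t/τ) = 0.3820.
M(t) = 4428.1 − 2218 × 0.3820 = 3580.9 km³.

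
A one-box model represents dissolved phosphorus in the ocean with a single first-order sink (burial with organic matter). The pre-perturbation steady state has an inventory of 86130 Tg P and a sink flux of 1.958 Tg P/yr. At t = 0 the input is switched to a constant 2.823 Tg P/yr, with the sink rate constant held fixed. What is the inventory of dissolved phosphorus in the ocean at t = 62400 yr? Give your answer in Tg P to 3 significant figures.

115000 Tg P

τ = M₀/F₀ = 86130/1.958 = 43990 yr; rate constant k = 1/τ.
New steady state M_∞ = F₁/k = F₁·τ = 2.823 × 43990 = 124180 Tg P.
M(t) = M_∞ + (M₀ − M_∞)·e^(−t/τ); t/τ = 62400/43990 = 1.419, so e^(−t/τ) = 0.2421.
M(t) = 124180 − 38050 × 0.2421 = 114970 Tg P.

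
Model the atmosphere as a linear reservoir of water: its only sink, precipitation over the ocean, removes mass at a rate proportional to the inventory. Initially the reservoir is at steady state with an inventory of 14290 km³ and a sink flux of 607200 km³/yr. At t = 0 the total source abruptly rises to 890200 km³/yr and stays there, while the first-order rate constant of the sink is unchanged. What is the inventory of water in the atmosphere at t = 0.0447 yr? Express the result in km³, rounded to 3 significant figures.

20000 km³

τ = M₀/F₀ = 14290/607200 = 0.02353 yr; rate constant k = 1/τ.
New steady state M_∞ = F₁/k = F₁·τ = 890200 × 0.02353 = 20950 km³.
M(t) = M_∞ + (M₀ − M_∞)·e^(−t/τ); t/τ = 0.0447/0.02353 = 1.899, so e^(−t/τ) = 0.1497.
M(t) = 20950 − 6660 × 0.1497 = 19953 km³.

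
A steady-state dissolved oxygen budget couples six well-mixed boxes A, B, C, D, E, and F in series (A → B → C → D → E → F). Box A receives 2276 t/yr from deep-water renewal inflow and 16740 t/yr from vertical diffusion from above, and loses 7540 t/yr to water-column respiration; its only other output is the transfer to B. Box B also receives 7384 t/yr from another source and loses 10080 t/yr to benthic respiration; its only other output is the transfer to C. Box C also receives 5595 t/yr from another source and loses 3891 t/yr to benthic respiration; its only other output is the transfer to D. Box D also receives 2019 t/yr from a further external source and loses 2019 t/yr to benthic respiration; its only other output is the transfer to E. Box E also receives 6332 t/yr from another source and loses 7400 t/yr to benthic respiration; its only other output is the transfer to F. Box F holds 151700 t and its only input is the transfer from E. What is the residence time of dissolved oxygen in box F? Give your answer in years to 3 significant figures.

Box A: F(A→B) = (2276 + 16740) − 7540 = 11476 t/yr.
Box B: F(B→C) = (11476 + 7384) − 10080 = 8780.0 t/yr.
Box C: F(C→D) = (8780.0 + 5595) − 3891 = 10484 t/yr.
Box D: F(D→E) = (10484 + 2019) − 2019 = 10484 t/yr.
Box E: F(E→F) = (10484 + 6332) − 7400 = 9416.0 t/yr.
Box F throughput = its input = 9416.0 t/yr; τ = 151700 / 9416.0 = 16.11 yr.

16.1 yr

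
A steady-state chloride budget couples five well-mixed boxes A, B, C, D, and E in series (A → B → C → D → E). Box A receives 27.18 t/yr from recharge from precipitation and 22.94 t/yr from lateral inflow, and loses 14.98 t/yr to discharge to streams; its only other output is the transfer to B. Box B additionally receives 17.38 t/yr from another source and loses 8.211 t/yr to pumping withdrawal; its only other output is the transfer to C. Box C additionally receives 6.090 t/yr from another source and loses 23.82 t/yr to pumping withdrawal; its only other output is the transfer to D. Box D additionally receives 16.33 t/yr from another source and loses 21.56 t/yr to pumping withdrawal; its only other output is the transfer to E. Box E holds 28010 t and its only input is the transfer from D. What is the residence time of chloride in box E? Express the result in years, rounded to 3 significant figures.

1310 yr

Box A: F(A→B) = (27.18 + 22.94) − 14.98 = 35.140 t/yr.
Box B: F(B→C) = (35.140 + 17.38) − 8.211 = 44.309 t/yr.
Box C: F(C→D) = (44.309 + 6.090) − 23.82 = 26.579 t/yr.
Box D: F(D→E) = (26.579 + 16.33) − 21.56 = 21.349 t/yr.
Box E throughput = its input = 21.349 t/yr; τ = 28010 / 21.349 = 1312 yr.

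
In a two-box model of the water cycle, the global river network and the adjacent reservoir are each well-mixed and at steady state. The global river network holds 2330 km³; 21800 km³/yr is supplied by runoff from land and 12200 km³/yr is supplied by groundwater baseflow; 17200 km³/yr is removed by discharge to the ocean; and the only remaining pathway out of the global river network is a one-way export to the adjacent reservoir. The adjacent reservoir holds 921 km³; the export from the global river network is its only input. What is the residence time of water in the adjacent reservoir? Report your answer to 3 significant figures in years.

Balance the global river network: ΣF_in = 21800 + 12200 = 34000 km³/yr.
Export to the adjacent reservoir = ΣF_in − (17200) = 16800 km³/yr.
At steady state the output of the adjacent reservoir equals its input, 16800 km³/yr.
τ = M / F = 921 / 16800 = 0.05482 yr.

0.0548 yr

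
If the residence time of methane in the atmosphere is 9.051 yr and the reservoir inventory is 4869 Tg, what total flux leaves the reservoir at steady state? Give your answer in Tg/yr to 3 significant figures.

F = M / τ = 4869 / 9.051 = 538.0 Tg/yr.

538 Tg/yr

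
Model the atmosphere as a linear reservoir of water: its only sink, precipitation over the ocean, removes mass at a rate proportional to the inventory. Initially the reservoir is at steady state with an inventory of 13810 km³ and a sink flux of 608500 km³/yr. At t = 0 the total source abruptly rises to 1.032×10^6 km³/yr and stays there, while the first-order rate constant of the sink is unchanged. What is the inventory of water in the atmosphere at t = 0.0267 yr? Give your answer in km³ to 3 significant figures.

The sink rate constant is k = F₀/M₀ = 608500/13810 = 44.06 yr⁻¹.
Solving dM/dt = F₁ − kM with M(0) = M₀ gives M(t) = F₁/k + (M₀ − F₁/k)·e^(−kt).
F₁/k = 1.032×10^6/44.06 = 23421 km³; kt = 44.06 × 0.0267 = 1.176, e^(−kt) = 0.3084.
M(0.0267) = 23421 + (13810 − 23421) × 0.3084 = 23421 − 2964 = 20458 km³.

20500 km³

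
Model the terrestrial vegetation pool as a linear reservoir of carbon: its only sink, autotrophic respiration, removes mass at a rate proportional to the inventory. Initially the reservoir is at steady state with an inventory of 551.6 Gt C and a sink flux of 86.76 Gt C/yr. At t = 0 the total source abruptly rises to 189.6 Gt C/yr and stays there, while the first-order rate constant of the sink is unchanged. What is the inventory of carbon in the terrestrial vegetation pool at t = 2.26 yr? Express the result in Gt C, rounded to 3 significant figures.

The sink rate constant is k = F₀/M₀ = 86.76/551.6 = 0.1573 yr⁻¹.
Solving dM/dt = F₁ − kM with M(0) = M₀ gives M(t) = F₁/k + (M₀ − F₁/k)·e^(−kt).
F₁/k = 189.6/0.1573 = 1205.4 Gt C; kt = 0.1573 × 2.26 = 0.3555, e^(−kt) = 0.7008.
M(2.26) = 1205.4 + (551.6 − 1205.4) × 0.7008 = 1205.4 − 458.2 = 747.20 Gt C.

747 Gt C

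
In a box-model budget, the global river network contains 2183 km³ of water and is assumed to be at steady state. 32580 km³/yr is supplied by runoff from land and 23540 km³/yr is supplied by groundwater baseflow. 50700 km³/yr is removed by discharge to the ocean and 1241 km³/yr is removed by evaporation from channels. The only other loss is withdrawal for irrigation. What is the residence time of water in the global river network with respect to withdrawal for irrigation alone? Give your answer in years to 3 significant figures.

0.522 yr

At steady state ΣF_in = ΣF_out.
ΣF_in = 32580 + 23540 = 56120 km³/yr.
Withdrawal for irrigation flux = ΣF_in − (50700 + 1241) = 56120 − 51940 = 4179 km³/yr.
τ = M / F = 2183 / 4179 = 0.5224 yr.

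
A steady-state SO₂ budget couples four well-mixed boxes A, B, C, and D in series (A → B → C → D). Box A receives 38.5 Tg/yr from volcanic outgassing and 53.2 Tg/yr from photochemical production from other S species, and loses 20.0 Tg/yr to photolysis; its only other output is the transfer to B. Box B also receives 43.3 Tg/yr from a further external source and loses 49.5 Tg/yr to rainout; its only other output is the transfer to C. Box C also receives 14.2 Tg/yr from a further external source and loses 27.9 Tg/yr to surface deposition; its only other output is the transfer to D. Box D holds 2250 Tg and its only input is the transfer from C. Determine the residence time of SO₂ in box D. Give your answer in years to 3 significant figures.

43.4 yr

Box A: F(A→B) = (38.5 + 53.2) − 20.0 = 71.700 Tg/yr.
Box B: F(B→C) = (71.700 + 43.3) − 49.5 = 65.500 Tg/yr.
Box C: F(C→D) = (65.500 + 14.2) − 27.9 = 51.800 Tg/yr.
Box D throughput = its input = 51.800 Tg/yr; τ = 2250 / 51.800 = 43.44 yr.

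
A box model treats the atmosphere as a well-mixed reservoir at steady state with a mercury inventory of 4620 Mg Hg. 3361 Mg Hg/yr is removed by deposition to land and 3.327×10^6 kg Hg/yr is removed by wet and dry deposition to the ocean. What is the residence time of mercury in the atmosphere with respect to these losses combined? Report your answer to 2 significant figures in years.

0.69 yr

Convert the wet and dry deposition to the ocean flux: 3.327×10^6 kg Hg/yr = 3327 Mg Hg/yr.
Total removal = 3361 + 3327 = 6688.0 Mg Hg/yr.
τ = M / ΣF_out = 4620 / 6688.0 = 0.6908 yr.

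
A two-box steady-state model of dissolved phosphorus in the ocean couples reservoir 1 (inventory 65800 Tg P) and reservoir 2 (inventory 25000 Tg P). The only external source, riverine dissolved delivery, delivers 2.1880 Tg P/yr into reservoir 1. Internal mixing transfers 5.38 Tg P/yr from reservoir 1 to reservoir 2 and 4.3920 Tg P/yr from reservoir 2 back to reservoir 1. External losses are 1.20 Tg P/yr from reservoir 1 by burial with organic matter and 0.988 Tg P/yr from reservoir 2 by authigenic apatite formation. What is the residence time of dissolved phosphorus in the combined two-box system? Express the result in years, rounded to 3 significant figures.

Residence time in the combined system uses the total inventory and the total *external* removal — internal exchanges between the two boxes cancel.
M_total = 65800 + 25000 = 90800 Tg P.
ΣF_external_out = 1.20 + 0.988 = 2.1880 Tg P/yr.
τ = M_total / ΣF_ext = 90800 / 2.1880 = 41500 yr.

41500 yr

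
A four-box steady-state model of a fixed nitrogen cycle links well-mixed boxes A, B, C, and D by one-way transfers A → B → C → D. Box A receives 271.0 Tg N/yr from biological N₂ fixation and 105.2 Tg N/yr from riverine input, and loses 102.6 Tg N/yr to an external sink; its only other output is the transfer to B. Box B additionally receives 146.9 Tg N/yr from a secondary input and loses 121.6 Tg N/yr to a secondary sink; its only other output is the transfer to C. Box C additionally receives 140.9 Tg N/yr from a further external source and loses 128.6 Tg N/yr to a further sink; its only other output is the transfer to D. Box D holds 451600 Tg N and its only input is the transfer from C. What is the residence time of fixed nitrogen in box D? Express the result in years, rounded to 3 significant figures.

1450 yr

Box A: F(A→B) = (271.0 + 105.2) − 102.6 = 273.60 Tg N/yr.
Box B: F(B→C) = (273.60 + 146.9) − 121.6 = 298.90 Tg N/yr.
Box C: F(C→D) = (298.90 + 140.9) − 128.6 = 311.20 Tg N/yr.
Box D throughput = its input = 311.20 Tg N/yr; τ = 451600 / 311.20 = 1451 yr.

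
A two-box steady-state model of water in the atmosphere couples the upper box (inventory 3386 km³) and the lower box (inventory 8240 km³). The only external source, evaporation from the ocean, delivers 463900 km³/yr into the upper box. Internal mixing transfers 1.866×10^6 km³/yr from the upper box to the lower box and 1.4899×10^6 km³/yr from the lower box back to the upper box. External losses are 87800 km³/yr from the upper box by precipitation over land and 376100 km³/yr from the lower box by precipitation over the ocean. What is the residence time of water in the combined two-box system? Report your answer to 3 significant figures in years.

For the system as a whole, the A↔B exchange is internal and contributes nothing to the throughput; only the external sinks remove mass.
M_total = 3386 + 8240 = 11626 km³.
ΣF_external_out = 87800 + 376100 = 463900 km³/yr.
τ = M_total / ΣF_ext = 11626 / 463900 = 0.02506 yr.

0.0251 yr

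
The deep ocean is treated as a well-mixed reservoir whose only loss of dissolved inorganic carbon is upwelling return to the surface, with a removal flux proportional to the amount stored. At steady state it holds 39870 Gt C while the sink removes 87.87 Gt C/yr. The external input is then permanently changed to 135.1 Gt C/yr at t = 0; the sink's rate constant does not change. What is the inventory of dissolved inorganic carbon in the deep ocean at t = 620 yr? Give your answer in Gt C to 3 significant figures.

τ = M₀/F₀ = 39870/87.87 = 453.7 yr; rate constant k = 1/τ.
New steady state M_∞ = F₁/k = F₁·τ = 135.1 × 453.7 = 61300 Gt C.
M(t) = M_∞ + (M₀ − M_∞)·e^(−t/τ); t/τ = 620/453.7 = 1.366, so e^(−t/τ) = 0.2550.
M(t) = 61300 − 21430 × 0.2550 = 55835 Gt C.

55800 Gt C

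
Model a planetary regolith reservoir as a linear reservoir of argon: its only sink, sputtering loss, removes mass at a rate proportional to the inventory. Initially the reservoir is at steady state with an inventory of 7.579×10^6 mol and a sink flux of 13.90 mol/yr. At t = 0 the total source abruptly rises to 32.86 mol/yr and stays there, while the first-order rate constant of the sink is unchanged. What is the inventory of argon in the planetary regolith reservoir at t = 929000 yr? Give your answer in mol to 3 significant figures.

1.60×10^7 mol

Residence time τ = M₀/F₀ = 545300 yr. The eventual steady state is M_∞ = M₀·(F₁/F₀) = 7.579×10^6 × 32.86/13.90 = 1.7917×10^7 mol.
The anomaly ΔM(t) = M(t) − M_∞ decays as ΔM₀·e^(−t/τ) with ΔM₀ = 7.579×10^6 − 1.7917×10^7 = −1.034×10^7 mol.
At t = 929000 yr, e^(−t/τ) = e^(−1.704) = 0.1820, so ΔM = −1.881×10^6 mol and M = 1.7917×10^7 − 1.881×10^6 = 1.6036×10^7 mol.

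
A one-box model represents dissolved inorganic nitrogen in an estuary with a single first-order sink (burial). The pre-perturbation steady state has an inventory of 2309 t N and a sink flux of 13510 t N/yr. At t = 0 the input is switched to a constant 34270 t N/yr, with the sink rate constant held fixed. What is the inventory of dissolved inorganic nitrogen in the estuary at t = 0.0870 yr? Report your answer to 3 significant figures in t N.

The sink rate constant is k = F₀/M₀ = 13510/2309 = 5.851 yr⁻¹.
Solving dM/dt = F₁ − kM with M(0) = M₀ gives M(t) = F₁/k + (M₀ − F₁/k)·e^(−kt).
F₁/k = 34270/5.851 = 5857.1 t N; kt = 5.851 × 0.0870 = 0.5090, e^(−kt) = 0.6011.
M(0.0870) = 5857.1 + (2309 − 5857.1) × 0.6011 = 5857.1 − 2133 = 3724.4 t N.

3720 t N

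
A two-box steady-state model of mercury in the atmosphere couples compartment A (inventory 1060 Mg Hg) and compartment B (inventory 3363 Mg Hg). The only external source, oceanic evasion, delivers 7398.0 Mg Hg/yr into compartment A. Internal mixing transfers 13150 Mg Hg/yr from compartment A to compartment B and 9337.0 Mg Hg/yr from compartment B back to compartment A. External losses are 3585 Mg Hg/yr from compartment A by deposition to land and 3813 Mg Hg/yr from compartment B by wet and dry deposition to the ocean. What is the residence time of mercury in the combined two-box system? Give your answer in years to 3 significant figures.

Residence time in the combined system uses the total inventory and the total *external* removal — internal exchanges between the two boxes cancel.
M_total = 1060 + 3363 = 4423.0 Mg Hg.
ΣF_external_out = 3585 + 3813 = 7398.0 Mg Hg/yr.
τ = M_total / ΣF_ext = 4423.0 / 7398.0 = 0.5979 yr.

0.598 yr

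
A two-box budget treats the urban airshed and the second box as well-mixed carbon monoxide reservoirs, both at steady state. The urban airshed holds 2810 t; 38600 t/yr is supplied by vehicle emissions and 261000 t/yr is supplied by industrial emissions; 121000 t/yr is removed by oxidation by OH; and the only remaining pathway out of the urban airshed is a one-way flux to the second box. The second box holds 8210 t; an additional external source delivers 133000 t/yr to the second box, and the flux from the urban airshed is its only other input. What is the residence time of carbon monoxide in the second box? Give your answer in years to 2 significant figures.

Balance the urban airshed: ΣF_in = 38600 + 261000 = 299600 t/yr.
Flux to the second box = ΣF_in − (121000) = 178600 t/yr.
Total input to the second box = 178600 + 133000 = 311600 t/yr; at steady state this equals its total output.
τ = M / F = 8210 / 311600 = 0.02635 yr.

0.026 yr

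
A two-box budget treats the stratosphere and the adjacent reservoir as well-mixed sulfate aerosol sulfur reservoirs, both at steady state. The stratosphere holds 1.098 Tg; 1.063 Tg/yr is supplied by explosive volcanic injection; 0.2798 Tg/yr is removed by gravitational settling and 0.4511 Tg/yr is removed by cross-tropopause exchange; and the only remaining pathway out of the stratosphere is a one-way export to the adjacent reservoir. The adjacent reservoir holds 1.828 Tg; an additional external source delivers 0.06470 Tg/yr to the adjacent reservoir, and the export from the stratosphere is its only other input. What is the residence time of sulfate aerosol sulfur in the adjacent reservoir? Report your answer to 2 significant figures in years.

4.6 yr

Balance the stratosphere: ΣF_in = 1.0630 Tg/yr.
Export to the adjacent reservoir = ΣF_in − (0.2798 + 0.4511) = 0.33210 Tg/yr.
Total input to the adjacent reservoir = 0.33210 + 0.06470 = 0.39680 Tg/yr; at steady state this equals its total output.
τ = M / F = 1.828 / 0.39680 = 4.607 yr.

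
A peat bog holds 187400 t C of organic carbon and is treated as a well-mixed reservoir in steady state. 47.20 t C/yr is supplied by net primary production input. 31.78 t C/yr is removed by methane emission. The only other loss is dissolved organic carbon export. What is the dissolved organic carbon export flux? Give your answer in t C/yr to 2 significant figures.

At steady state ΣF_in = ΣF_out.
ΣF_in = 47.200 t C/yr.
Dissolved organic carbon export flux = ΣF_in − (31.78) = 47.200 − 31.78 = 15.42 t C/yr.

15 t C/yr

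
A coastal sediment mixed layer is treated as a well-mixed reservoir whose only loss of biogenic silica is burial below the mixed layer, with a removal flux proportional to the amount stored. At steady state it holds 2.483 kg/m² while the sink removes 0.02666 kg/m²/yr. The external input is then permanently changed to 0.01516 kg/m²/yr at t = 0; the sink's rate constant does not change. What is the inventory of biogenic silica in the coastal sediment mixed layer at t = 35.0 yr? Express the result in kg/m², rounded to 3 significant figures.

τ = M₀/F₀ = 2.483/0.02666 = 93.14 yr; rate constant k = 1/τ.
New steady state M_∞ = F₁/k = F₁·τ = 0.01516 × 93.14 = 1.4119 kg/m².
M(t) = M_∞ + (M₀ − M_∞)·e^(−t/τ); t/τ = 35.0/93.14 = 0.3758, so e^(−t/τ) = 0.6867.
M(t) = 1.4119 + 1.071 × 0.6867 = 2.1475 kg/m².

2.15 kg/m²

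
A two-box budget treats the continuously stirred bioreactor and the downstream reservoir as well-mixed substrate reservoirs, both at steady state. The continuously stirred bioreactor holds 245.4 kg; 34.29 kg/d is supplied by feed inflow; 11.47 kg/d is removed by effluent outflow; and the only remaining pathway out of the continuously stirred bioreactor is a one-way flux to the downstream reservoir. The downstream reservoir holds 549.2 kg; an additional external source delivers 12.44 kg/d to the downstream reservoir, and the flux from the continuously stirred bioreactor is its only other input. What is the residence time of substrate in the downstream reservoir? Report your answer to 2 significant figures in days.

Balance the continuously stirred bioreactor: ΣF_in = 34.290 kg/d.
Flux to the downstream reservoir = ΣF_in − (11.47) = 22.820 kg/d.
Total input to the downstream reservoir = 22.820 + 12.44 = 35.260 kg/d; at steady state this equals its total output.
τ = M / F = 549.2 / 35.260 = 15.58 d.

16 d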